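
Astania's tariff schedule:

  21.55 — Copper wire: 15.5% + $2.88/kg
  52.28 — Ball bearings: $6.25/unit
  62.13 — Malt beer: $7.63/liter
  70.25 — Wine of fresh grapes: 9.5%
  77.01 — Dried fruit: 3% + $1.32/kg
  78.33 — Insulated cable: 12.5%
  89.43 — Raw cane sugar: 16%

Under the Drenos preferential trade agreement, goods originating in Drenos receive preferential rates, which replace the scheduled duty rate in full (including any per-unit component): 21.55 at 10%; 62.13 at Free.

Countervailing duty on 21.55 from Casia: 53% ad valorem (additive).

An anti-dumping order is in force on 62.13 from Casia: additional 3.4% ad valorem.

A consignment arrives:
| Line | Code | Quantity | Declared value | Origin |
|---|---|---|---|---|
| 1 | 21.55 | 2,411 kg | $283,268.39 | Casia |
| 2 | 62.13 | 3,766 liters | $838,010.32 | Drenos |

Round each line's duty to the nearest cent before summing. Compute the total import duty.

$200,982.53

Line 1 (21.55, Casia, 2,411 kg, $283,268.39):
Base rate for 21.55 is 15.5% + $2.88/kg.
21.55 has an FTA preferential rate, but origin Casia is not Drenos; base rate stands.
Additional duty on 21.55 from Casia: +53%. Applied ad valorem rate: 15.5% + 53% = 68.5%.
Duty = $283,268.39 × 68.5% + 2,411 × $2.88 = $200,982.53.
Line 2 (62.13, Drenos, 3,766 liters, $838,010.32):
Base rate for 62.13 is $7.63/liter.
Origin Drenos qualifies under the Astania–Drenos agreement and 62.13 is covered: preferential rate Free applies instead.
The additional-duty order on 62.13 targets Casia, not Drenos; it does not apply.
Duty = $838,010.32 × 0% = $0.00.
Total = $200,982.53 + $0.00 = $200,982.53.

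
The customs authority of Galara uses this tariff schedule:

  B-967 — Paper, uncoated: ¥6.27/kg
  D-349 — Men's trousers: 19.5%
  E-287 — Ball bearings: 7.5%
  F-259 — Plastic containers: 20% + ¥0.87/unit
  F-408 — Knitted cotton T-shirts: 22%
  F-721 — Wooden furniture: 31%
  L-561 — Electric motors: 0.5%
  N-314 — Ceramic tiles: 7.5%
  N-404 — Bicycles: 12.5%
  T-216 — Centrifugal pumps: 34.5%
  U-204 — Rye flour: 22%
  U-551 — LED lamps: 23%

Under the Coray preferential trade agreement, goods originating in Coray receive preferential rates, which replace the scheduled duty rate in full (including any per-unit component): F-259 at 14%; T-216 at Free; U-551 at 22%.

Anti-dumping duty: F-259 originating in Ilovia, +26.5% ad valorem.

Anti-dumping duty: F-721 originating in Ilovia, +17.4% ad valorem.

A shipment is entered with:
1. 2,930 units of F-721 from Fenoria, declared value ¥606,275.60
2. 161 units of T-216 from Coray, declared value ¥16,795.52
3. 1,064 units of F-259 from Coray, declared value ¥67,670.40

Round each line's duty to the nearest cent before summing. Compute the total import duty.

¥197,419.30

Line 1 (F-721, Fenoria, 2,930 units, ¥606,275.60):
Base rate for F-721 is 31%.
The additional-duty order on F-721 targets Ilovia, not Fenoria; it does not apply.
Duty = ¥606,275.60 × 31% = ¥187,945.44.
Line 2 (T-216, Coray, 161 units, ¥16,795.52):
Base rate for T-216 is 34.5%.
Origin Coray qualifies under the Galara–Coray agreement and T-216 is covered: preferential rate Free applies instead.
Duty = ¥16,795.52 × 0% = ¥0.00.
Line 3 (F-259, Coray, 1,064 units, ¥67,670.40):
Base rate for F-259 is 20% + ¥0.87/unit.
Origin Coray qualifies under the Galara–Coray agreement and F-259 is covered: preferential rate 14% applies instead.
The additional-duty order on F-259 targets Ilovia, not Coray; it does not apply.
Duty = ¥67,670.40 × 14% = ¥9,473.86.
Total = ¥187,945.44 + ¥0.00 + ¥9,473.86 = ¥197,419.30.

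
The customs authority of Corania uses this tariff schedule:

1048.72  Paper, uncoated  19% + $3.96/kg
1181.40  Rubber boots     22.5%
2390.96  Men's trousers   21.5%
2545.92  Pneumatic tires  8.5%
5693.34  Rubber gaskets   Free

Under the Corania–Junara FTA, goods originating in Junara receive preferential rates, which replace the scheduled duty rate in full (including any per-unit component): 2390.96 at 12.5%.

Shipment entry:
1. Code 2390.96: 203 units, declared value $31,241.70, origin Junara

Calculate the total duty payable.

$3,905.21

Line 1 (2390.96, Junara, 203 units, $31,241.70):
Base rate for 2390.96 is 21.5%.
Origin Junara qualifies under the Corania–Junara agreement and 2390.96 is covered: preferential rate 12.5% applies instead.
Duty = $31,241.70 × 12.5% = $3,905.21.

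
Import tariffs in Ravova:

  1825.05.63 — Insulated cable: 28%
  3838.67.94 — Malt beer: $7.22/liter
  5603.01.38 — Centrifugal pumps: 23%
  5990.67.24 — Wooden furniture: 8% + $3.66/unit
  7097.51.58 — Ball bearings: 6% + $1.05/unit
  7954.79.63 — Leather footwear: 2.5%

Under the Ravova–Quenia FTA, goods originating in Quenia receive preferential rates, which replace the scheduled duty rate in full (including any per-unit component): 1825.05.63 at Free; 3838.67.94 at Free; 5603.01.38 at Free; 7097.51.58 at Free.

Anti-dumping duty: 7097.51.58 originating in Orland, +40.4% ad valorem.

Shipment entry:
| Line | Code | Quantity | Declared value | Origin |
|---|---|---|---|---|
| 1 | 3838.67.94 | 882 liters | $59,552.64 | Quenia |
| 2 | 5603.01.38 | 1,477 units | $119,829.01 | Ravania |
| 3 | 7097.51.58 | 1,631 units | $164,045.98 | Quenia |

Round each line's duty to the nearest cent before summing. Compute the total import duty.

$27,560.67

Line 1 (3838.67.94, Quenia, 882 liters, $59,552.64):
Base rate for 3838.67.94 is $7.22/liter.
Origin Quenia qualifies under the Ravova–Quenia agreement and 3838.67.94 is covered: preferential rate Free applies instead.
Duty = $59,552.64 × 0% = $0.00.
Line 2 (5603.01.38, Ravania, 1,477 units, $119,829.01):
Base rate for 5603.01.38 is 23%.
5603.01.38 has an FTA preferential rate, but origin Ravania is not Quenia; base rate stands.
Duty = $119,829.01 × 23% = $27,560.67.
Line 3 (7097.51.58, Quenia, 1,631 units, $164,045.98):
Base rate for 7097.51.58 is 6% + $1.05/unit.
Origin Quenia qualifies under the Ravova–Quenia agreement and 7097.51.58 is covered: preferential rate Free applies instead.
The additional-duty order on 7097.51.58 targets Orland, not Quenia; it does not apply.
Duty = $164,045.98 × 0% = $0.00.
Total = $0.00 + $27,560.67 + $0.00 = $27,560.67.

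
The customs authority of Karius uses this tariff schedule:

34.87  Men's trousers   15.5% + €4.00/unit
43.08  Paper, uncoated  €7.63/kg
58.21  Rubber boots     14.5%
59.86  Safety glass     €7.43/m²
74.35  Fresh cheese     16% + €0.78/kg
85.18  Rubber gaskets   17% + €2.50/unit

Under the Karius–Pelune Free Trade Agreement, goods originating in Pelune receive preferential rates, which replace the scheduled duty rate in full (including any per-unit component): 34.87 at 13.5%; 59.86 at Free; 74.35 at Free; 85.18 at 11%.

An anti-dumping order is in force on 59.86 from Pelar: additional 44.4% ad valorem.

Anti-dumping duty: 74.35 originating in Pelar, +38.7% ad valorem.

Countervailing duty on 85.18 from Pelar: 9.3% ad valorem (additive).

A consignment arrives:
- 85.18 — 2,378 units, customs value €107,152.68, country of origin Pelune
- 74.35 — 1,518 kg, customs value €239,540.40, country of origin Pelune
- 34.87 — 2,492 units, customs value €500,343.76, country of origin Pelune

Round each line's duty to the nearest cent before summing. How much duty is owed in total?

€79,333.20

Line 1 (85.18, Pelune, 2,378 units, €107,152.68):
Base rate for 85.18 is 17% + €2.50/unit.
Origin Pelune qualifies under the Karius–Pelune agreement and 85.18 is covered: preferential rate 11% applies instead.
The additional-duty order on 85.18 targets Pelar, not Pelune; it does not apply.
Duty = €107,152.68 × 11% = €11,786.79.
Line 2 (74.35, Pelune, 1,518 kg, €239,540.40):
Base rate for 74.35 is 16% + €0.78/kg.
Origin Pelune qualifies under the Karius–Pelune agreement and 74.35 is covered: preferential rate Free applies instead.
The additional-duty order on 74.35 targets Pelar, not Pelune; it does not apply.
Duty = €239,540.40 × 0% = €0.00.
Line 3 (34.87, Pelune, 2,492 units, €500,343.76):
Base rate for 34.87 is 15.5% + €4.00/unit.
Origin Pelune qualifies under the Karius–Pelune agreement and 34.87 is covered: preferential rate 13.5% applies instead.
Duty = €500,343.76 × 13.5% = €67,546.41.
Total = €11,786.79 + €0.00 + €67,546.41 = €79,333.20.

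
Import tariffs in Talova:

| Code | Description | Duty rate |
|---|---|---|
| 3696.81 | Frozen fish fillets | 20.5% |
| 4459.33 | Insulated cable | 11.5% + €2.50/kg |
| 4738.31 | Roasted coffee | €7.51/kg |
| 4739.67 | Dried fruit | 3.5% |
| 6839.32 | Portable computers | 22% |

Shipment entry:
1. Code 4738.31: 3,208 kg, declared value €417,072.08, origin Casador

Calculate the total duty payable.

Line 1 (4738.31, Casador, 3,208 kg, €417,072.08):
Base rate for 4738.31 is €7.51/kg.
Duty = 3,208 × €7.51 = €24,092.08.

€24,092.08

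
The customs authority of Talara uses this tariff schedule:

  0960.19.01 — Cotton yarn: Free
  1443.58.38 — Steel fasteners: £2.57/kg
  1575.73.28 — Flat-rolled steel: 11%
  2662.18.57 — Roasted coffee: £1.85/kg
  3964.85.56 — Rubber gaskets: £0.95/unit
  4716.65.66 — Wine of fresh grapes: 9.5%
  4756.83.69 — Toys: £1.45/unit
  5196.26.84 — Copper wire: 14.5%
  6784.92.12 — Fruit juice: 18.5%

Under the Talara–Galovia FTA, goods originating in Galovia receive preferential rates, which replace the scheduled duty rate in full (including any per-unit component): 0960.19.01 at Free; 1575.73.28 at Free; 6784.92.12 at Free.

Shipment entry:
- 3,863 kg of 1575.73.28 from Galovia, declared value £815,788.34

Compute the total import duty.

£0.00

Line 1 (1575.73.28, Galovia, 3,863 kg, £815,788.34):
Base rate for 1575.73.28 is 11%.
Origin Galovia qualifies under the Talara–Galovia agreement and 1575.73.28 is covered: preferential rate Free applies instead.
Duty = £815,788.34 × 0% = £0.00.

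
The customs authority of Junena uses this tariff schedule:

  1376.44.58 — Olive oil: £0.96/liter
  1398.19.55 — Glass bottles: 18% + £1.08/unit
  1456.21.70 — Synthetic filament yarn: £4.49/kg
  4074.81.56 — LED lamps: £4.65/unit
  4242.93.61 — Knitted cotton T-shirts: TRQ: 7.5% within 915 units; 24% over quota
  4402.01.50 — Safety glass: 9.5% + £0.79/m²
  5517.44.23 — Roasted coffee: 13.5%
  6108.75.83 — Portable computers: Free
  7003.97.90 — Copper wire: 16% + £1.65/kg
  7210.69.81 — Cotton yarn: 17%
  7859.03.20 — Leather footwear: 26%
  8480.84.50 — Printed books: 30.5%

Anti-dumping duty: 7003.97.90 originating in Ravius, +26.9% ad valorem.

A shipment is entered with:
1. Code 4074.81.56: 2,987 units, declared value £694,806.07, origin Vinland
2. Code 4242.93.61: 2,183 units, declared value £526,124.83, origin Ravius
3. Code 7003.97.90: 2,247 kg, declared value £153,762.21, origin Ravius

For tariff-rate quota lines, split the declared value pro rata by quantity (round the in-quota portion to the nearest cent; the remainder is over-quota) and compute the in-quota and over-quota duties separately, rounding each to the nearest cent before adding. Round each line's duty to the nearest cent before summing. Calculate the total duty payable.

£173,444.56

Line 1 (4074.81.56, Vinland, 2,987 units, £694,806.07):
Base rate for 4074.81.56 is £4.65/unit.
Duty = 2,987 × £4.65 = £13,889.55.
Line 2 (4242.93.61, Ravius, 2,183 units, £526,124.83):
Code 4242.93.61 is under a tariff-rate quota (threshold 915 units). In-quota: 915 units at 7.5%; over-quota: 1,268 units at 24%.
Pro-rata value split: in-quota = £526,124.83 × 915/2,183 = £220,524.15; over-quota = £526,124.83 − £220,524.15 = £305,600.68.
In-quota duty = £220,524.15 × 7.5% = £16,539.31. Over-quota duty = £305,600.68 × 24% = £73,344.16.
Line duty = £16,539.31 + £73,344.16 = £89,883.47.
Line 3 (7003.97.90, Ravius, 2,247 kg, £153,762.21):
Base rate for 7003.97.90 is 16% + £1.65/kg.
Additional duty on 7003.97.90 from Ravius: +26.9%. Applied ad valorem rate: 16% + 26.9% = 42.9%.
Duty = £153,762.21 × 42.9% + 2,247 × £1.65 = £69,671.54.
Total = £13,889.55 + £89,883.47 + £69,671.54 = £173,444.56.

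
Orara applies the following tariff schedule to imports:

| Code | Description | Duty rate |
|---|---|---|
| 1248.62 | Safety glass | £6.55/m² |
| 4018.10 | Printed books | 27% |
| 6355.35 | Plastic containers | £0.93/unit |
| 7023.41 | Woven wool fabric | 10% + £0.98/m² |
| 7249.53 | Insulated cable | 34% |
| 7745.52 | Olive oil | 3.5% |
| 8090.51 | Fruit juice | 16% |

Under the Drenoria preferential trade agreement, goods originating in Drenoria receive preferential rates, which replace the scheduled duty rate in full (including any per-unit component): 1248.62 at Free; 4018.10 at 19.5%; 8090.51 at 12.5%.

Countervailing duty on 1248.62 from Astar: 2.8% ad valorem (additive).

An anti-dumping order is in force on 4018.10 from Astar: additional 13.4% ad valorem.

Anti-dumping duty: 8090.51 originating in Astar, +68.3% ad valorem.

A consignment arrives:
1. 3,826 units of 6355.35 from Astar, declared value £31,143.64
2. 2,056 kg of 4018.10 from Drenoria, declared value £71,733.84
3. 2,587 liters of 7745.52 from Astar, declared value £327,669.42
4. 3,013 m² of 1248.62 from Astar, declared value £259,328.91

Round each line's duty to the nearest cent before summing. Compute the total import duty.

£56,011.07

Line 1 (6355.35, Astar, 3,826 units, £31,143.64):
Base rate for 6355.35 is £0.93/unit.
Duty = 3,826 × £0.93 = £3,558.18.
Line 2 (4018.10, Drenoria, 2,056 kg, £71,733.84):
Base rate for 4018.10 is 27%.
Origin Drenoria qualifies under the Orara–Drenoria agreement and 4018.10 is covered: preferential rate 19.5% applies instead.
The additional-duty order on 4018.10 targets Astar, not Drenoria; it does not apply.
Duty = £71,733.84 × 19.5% = £13,988.10.
Line 3 (7745.52, Astar, 2,587 liters, £327,669.42):
Base rate for 7745.52 is 3.5%.
Duty = £327,669.42 × 3.5% = £11,468.43.
Line 4 (1248.62, Astar, 3,013 m², £259,328.91):
Base rate for 1248.62 is £6.55/m².
1248.62 has an FTA preferential rate, but origin Astar is not Drenoria; base rate stands.
Additional duty on 1248.62 from Astar: +2.8% ad valorem. Applied ad valorem rate = 2.8%.
Duty = £259,328.91 × 2.8% + 3,013 × £6.55 = £26,996.36.
Total = £3,558.18 + £13,988.10 + £11,468.43 + £26,996.36 = £56,011.07.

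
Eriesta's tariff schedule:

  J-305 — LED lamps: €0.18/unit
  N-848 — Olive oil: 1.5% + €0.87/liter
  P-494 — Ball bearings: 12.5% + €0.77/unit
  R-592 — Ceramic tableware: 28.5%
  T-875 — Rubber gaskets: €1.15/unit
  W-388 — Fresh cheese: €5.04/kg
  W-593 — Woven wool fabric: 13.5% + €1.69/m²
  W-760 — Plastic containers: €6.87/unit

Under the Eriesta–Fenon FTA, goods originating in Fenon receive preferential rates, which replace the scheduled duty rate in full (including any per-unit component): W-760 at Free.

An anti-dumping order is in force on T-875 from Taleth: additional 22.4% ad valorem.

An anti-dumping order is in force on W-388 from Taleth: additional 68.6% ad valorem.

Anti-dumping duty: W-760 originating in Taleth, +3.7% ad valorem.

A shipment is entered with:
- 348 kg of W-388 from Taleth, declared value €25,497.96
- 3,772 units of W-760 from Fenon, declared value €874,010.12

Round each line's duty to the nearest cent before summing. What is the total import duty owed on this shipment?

€19,245.52

Line 1 (W-388, Taleth, 348 kg, €25,497.96):
Base rate for W-388 is €5.04/kg.
Additional duty on W-388 from Taleth: +68.6% ad valorem. Applied ad valorem rate = 68.6%.
Duty = €25,497.96 × 68.6% + 348 × €5.04 = €19,245.52.
Line 2 (W-760, Fenon, 3,772 units, €874,010.12):
Base rate for W-760 is €6.87/unit.
Origin Fenon qualifies under the Eriesta–Fenon agreement and W-760 is covered: preferential rate Free applies instead.
The additional-duty order on W-760 targets Taleth, not Fenon; it does not apply.
Duty = €874,010.12 × 0% = €0.00.
Total = €19,245.52 + €0.00 = €19,245.52.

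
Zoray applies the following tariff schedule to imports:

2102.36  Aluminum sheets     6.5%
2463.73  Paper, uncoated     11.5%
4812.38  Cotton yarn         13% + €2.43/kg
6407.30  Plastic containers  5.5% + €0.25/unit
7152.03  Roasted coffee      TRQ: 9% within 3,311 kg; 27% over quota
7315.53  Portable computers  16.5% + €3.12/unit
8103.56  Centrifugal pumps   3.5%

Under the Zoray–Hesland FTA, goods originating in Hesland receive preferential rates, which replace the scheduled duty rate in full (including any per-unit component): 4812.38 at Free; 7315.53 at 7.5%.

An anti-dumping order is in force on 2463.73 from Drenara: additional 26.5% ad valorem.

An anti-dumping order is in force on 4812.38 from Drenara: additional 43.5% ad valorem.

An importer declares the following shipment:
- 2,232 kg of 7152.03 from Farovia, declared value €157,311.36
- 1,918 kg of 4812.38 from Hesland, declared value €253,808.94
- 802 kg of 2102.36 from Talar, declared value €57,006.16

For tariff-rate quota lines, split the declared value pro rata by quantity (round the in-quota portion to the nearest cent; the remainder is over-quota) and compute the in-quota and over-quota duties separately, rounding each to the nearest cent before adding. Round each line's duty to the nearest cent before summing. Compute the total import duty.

Line 1 (7152.03, Farovia, 2,232 kg, €157,311.36):
Code 7152.03 is under a tariff-rate quota (threshold 3,311 kg). Quantity 2,232 kg is within the quota, so the in-quota rate 9% applies to the full value.
Duty = €157,311.36 × 9% = €14,158.02.
Line 2 (4812.38, Hesland, 1,918 kg, €253,808.94):
Base rate for 4812.38 is 13% + €2.43/kg.
Origin Hesland qualifies under the Zoray–Hesland agreement and 4812.38 is covered: preferential rate Free applies instead.
The additional-duty order on 4812.38 targets Drenara, not Hesland; it does not apply.
Duty = €253,808.94 × 0% = €0.00.
Line 3 (2102.36, Talar, 802 kg, €57,006.16):
Base rate for 2102.36 is 6.5%.
Duty = €57,006.16 × 6.5% = €3,705.40.
Total = €14,158.02 + €0.00 + €3,705.40 = €17,863.42.

€17,863.42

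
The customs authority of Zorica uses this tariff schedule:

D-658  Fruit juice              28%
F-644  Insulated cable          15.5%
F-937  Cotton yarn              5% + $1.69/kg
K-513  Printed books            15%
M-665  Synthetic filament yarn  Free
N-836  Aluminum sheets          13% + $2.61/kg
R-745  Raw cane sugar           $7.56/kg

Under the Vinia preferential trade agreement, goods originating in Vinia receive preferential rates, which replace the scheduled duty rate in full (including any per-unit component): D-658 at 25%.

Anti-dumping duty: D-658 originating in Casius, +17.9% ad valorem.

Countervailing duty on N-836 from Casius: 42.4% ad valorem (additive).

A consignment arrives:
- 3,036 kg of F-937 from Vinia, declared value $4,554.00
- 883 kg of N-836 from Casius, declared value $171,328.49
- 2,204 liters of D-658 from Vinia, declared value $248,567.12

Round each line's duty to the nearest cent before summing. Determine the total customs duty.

Line 1 (F-937, Vinia, 3,036 kg, $4,554.00):
Base rate for F-937 is 5% + $1.69/kg.
Origin Vinia is the FTA partner but F-937 is not on the preference list; base rate stands.
Duty = $4,554.00 × 5% + 3,036 × $1.69 = $5,358.54.
Line 2 (N-836, Casius, 883 kg, $171,328.49):
Base rate for N-836 is 13% + $2.61/kg.
Additional duty on N-836 from Casius: +42.4%. Applied ad valorem rate: 13% + 42.4% = 55.4%.
Duty = $171,328.49 × 55.4% + 883 × $2.61 = $97,220.61.
Line 3 (D-658, Vinia, 2,204 liters, $248,567.12):
Base rate for D-658 is 28%.
Origin Vinia qualifies under the Zorica–Vinia agreement and D-658 is covered: preferential rate 25% applies instead.
The additional-duty order on D-658 targets Casius, not Vinia; it does not apply.
Duty = $248,567.12 × 25% = $62,141.78.
Total = $5,358.54 + $97,220.61 + $62,141.78 = $164,720.93.

$164,720.93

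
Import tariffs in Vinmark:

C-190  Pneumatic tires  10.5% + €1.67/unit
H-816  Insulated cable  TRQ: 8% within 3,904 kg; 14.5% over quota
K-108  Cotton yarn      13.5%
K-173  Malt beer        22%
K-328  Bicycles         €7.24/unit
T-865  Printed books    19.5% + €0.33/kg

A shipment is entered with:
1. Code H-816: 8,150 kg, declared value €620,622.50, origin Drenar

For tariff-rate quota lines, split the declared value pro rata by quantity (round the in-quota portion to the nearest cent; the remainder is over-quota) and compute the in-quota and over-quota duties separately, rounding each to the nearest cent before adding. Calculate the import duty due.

€70,666.44

Line 1 (H-816, Drenar, 8,150 kg, €620,622.50):
Code H-816 is under a tariff-rate quota (threshold 3,904 kg). In-quota: 3,904 kg at 8%; over-quota: 4,246 kg at 14.5%.
Pro-rata value split: in-quota = €620,622.50 × 3,904/8,150 = €297,289.60; over-quota = €620,622.50 − €297,289.60 = €323,332.90.
In-quota duty = €297,289.60 × 8% = €23,783.17. Over-quota duty = €323,332.90 × 14.5% = €46,883.27.
Line duty = €23,783.17 + €46,883.27 = €70,666.44.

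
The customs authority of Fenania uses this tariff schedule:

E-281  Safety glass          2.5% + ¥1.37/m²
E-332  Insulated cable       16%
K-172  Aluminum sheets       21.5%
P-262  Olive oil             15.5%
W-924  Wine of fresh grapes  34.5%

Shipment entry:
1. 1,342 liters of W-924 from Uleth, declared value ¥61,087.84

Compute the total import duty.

Line 1 (W-924, Uleth, 1,342 liters, ¥61,087.84):
Base rate for W-924 is 34.5%.
Duty = ¥61,087.84 × 34.5% = ¥21,075.30.

¥21,075.30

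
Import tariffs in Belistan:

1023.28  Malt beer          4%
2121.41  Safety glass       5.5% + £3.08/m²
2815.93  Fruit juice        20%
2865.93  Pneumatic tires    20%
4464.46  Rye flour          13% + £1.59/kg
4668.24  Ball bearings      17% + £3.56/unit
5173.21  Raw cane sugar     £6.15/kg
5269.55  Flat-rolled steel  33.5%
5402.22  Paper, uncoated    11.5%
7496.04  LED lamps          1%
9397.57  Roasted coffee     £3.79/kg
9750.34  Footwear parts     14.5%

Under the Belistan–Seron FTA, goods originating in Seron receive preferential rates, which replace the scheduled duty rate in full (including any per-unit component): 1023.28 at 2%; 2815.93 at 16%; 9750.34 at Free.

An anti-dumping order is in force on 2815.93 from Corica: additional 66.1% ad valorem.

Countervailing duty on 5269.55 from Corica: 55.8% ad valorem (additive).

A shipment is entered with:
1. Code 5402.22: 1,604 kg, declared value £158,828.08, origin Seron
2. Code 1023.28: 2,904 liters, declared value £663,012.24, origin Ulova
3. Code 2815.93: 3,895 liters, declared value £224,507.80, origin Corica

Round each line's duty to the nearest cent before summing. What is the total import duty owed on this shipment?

£238,086.94

Line 1 (5402.22, Seron, 1,604 kg, £158,828.08):
Base rate for 5402.22 is 11.5%.
Origin Seron is the FTA partner but 5402.22 is not on the preference list; base rate stands.
Duty = £158,828.08 × 11.5% = £18,265.23.
Line 2 (1023.28, Ulova, 2,904 liters, £663,012.24):
Base rate for 1023.28 is 4%.
1023.28 has an FTA preferential rate, but origin Ulova is not Seron; base rate stands.
Duty = £663,012.24 × 4% = £26,520.49.
Line 3 (2815.93, Corica, 3,895 liters, £224,507.80):
Base rate for 2815.93 is 20%.
2815.93 has an FTA preferential rate, but origin Corica is not Seron; base rate stands.
Additional duty on 2815.93 from Corica: +66.1%. Applied ad valorem rate: 20% + 66.1% = 86.1%.
Duty = £224,507.80 × 86.1% = £193,301.22.
Total = £18,265.23 + £26,520.49 + £193,301.22 = £238,086.94.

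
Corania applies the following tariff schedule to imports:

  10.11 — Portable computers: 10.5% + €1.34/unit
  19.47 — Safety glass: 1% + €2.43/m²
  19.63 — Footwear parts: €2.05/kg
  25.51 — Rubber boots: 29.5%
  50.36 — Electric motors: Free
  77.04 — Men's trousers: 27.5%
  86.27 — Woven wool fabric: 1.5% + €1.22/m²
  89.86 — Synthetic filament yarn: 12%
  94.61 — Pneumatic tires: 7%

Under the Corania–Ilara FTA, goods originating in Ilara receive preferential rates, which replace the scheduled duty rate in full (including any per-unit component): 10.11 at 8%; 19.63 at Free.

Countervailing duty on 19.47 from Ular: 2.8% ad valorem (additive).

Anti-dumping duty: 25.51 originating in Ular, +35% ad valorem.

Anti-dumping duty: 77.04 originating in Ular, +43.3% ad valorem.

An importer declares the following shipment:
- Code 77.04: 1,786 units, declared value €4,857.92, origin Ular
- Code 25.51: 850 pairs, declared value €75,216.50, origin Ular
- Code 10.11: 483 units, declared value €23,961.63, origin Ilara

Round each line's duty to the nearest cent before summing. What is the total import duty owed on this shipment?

Line 1 (77.04, Ular, 1,786 units, €4,857.92):
Base rate for 77.04 is 27.5%.
Additional duty on 77.04 from Ular: +43.3%. Applied ad valorem rate: 27.5% + 43.3% = 70.8%.
Duty = €4,857.92 × 70.8% = €3,439.41.
Line 2 (25.51, Ular, 850 pairs, €75,216.50):
Base rate for 25.51 is 29.5%.
Additional duty on 25.51 from Ular: +35%. Applied ad valorem rate: 29.5% + 35% = 64.5%.
Duty = €75,216.50 × 64.5% = €48,514.64.
Line 3 (10.11, Ilara, 483 units, €23,961.63):
Base rate for 10.11 is 10.5% + €1.34/unit.
Origin Ilara qualifies under the Corania–Ilara agreement and 10.11 is covered: preferential rate 8% applies instead.
Duty = €23,961.63 × 8% = €1,916.93.
Total = €3,439.41 + €48,514.64 + €1,916.93 = €53,870.98.

€53,870.98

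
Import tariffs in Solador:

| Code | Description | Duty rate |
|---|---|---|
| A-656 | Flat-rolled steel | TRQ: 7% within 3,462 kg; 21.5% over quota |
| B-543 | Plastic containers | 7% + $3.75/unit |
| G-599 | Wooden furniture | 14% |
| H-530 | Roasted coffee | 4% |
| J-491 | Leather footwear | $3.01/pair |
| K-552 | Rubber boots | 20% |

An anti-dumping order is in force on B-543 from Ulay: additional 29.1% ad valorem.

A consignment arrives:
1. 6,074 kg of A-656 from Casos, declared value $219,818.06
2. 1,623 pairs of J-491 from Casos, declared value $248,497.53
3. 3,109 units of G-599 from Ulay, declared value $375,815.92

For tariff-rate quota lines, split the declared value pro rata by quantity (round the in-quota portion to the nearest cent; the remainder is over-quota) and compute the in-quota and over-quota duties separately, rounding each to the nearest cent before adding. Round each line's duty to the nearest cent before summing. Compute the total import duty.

$86,593.32

Line 1 (A-656, Casos, 6,074 kg, $219,818.06):
Code A-656 is under a tariff-rate quota (threshold 3,462 kg). In-quota: 3,462 kg at 7%; over-quota: 2,612 kg at 21.5%.
Pro-rata value split: in-quota = $219,818.06 × 3,462/6,074 = $125,289.78; over-quota = $219,818.06 − $125,289.78 = $94,528.28.
In-quota duty = $125,289.78 × 7% = $8,770.28. Over-quota duty = $94,528.28 × 21.5% = $20,323.58.
Line duty = $8,770.28 + $20,323.58 = $29,093.86.
Line 2 (J-491, Casos, 1,623 pairs, $248,497.53):
Base rate for J-491 is $3.01/pair.
Duty = 1,623 × $3.01 = $4,885.23.
Line 3 (G-599, Ulay, 3,109 units, $375,815.92):
Base rate for G-599 is 14%.
Duty = $375,815.92 × 14% = $52,614.23.
Total = $29,093.86 + $4,885.23 + $52,614.23 = $86,593.32.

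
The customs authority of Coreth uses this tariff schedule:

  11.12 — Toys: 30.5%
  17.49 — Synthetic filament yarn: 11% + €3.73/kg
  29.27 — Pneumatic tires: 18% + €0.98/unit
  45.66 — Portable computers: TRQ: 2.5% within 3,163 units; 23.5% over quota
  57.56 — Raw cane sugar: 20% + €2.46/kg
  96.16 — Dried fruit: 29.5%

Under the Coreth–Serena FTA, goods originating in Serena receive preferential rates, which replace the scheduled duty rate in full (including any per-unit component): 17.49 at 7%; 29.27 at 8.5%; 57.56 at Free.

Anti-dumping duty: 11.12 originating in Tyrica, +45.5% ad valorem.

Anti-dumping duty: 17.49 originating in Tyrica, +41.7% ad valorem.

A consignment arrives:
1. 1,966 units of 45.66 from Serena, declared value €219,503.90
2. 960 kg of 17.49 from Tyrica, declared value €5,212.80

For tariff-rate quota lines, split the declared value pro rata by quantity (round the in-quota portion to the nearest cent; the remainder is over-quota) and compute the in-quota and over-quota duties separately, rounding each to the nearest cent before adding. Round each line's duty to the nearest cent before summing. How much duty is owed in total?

€11,815.55

Line 1 (45.66, Serena, 1,966 units, €219,503.90):
Code 45.66 is under a tariff-rate quota (threshold 3,163 units). Quantity 1,966 units is within the quota, so the in-quota rate 2.5% applies to the full value.
Duty = €219,503.90 × 2.5% = €5,487.60.
Line 2 (17.49, Tyrica, 960 kg, €5,212.80):
Base rate for 17.49 is 11% + €3.73/kg.
17.49 has an FTA preferential rate, but origin Tyrica is not Serena; base rate stands.
Additional duty on 17.49 from Tyrica: +41.7%. Applied ad valorem rate: 11% + 41.7% = 52.7%.
Duty = €5,212.80 × 52.7% + 960 × €3.73 = €6,327.95.
Total = €5,487.60 + €6,327.95 = €11,815.55.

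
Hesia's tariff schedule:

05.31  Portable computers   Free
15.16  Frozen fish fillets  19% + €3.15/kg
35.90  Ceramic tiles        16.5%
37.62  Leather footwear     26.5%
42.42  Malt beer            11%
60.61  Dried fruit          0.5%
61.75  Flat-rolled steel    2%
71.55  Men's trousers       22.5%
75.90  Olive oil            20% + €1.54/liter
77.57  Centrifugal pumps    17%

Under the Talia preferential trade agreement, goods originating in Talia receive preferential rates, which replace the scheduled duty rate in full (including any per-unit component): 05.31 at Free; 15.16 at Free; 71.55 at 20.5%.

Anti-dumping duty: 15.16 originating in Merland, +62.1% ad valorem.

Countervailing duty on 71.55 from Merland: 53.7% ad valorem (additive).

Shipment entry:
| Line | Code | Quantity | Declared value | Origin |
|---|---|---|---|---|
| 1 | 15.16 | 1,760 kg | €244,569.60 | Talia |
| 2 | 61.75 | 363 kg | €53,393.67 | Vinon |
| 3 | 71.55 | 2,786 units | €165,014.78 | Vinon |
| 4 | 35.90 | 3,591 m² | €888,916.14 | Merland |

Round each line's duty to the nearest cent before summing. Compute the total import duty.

Line 1 (15.16, Talia, 1,760 kg, €244,569.60):
Base rate for 15.16 is 19% + €3.15/kg.
Origin Talia qualifies under the Hesia–Talia agreement and 15.16 is covered: preferential rate Free applies instead.
The additional-duty order on 15.16 targets Merland, not Talia; it does not apply.
Duty = €244,569.60 × 0% = €0.00.
Line 2 (61.75, Vinon, 363 kg, €53,393.67):
Base rate for 61.75 is 2%.
Duty = €53,393.67 × 2% = €1,067.87.
Line 3 (71.55, Vinon, 2,786 units, €165,014.78):
Base rate for 71.55 is 22.5%.
71.55 has an FTA preferential rate, but origin Vinon is not Talia; base rate stands.
The additional-duty order on 71.55 targets Merland, not Vinon; it does not apply.
Duty = €165,014.78 × 22.5% = €37,128.33.
Line 4 (35.90, Merland, 3,591 m², €888,916.14):
Base rate for 35.90 is 16.5%.
Duty = €888,916.14 × 16.5% = €146,671.16.
Total = €0.00 + €1,067.87 + €37,128.33 + €146,671.16 = €184,867.36.

€184,867.36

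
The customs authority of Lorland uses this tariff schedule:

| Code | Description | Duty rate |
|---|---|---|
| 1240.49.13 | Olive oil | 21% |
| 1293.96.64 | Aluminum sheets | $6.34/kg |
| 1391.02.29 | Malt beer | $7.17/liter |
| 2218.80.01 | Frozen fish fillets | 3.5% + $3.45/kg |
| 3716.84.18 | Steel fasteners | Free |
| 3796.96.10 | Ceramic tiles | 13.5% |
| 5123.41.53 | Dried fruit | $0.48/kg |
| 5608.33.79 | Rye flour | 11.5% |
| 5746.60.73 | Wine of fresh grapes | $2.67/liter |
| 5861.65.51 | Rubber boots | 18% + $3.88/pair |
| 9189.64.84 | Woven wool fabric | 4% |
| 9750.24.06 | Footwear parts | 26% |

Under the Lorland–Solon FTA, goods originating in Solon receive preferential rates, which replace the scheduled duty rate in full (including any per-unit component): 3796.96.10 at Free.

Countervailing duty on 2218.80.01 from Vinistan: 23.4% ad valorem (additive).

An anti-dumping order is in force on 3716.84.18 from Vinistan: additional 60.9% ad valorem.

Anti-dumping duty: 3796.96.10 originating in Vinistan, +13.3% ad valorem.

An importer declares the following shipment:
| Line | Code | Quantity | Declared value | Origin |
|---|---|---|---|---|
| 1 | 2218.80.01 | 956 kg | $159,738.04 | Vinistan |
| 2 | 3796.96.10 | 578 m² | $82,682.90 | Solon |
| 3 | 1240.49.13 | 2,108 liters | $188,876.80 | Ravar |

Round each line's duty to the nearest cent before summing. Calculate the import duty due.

$85,931.86

Line 1 (2218.80.01, Vinistan, 956 kg, $159,738.04):
Base rate for 2218.80.01 is 3.5% + $3.45/kg.
Additional duty on 2218.80.01 from Vinistan: +23.4%. Applied ad valorem rate: 3.5% + 23.4% = 26.9%.
Duty = $159,738.04 × 26.9% + 956 × $3.45 = $46,267.73.
Line 2 (3796.96.10, Solon, 578 m², $82,682.90):
Base rate for 3796.96.10 is 13.5%.
Origin Solon qualifies under the Lorland–Solon agreement and 3796.96.10 is covered: preferential rate Free applies instead.
The additional-duty order on 3796.96.10 targets Vinistan, not Solon; it does not apply.
Duty = $82,682.90 × 0% = $0.00.
Line 3 (1240.49.13, Ravar, 2,108 liters, $188,876.80):
Base rate for 1240.49.13 is 21%.
Duty = $188,876.80 × 21% = $39,664.13.
Total = $46,267.73 + $0.00 + $39,664.13 = $85,931.86.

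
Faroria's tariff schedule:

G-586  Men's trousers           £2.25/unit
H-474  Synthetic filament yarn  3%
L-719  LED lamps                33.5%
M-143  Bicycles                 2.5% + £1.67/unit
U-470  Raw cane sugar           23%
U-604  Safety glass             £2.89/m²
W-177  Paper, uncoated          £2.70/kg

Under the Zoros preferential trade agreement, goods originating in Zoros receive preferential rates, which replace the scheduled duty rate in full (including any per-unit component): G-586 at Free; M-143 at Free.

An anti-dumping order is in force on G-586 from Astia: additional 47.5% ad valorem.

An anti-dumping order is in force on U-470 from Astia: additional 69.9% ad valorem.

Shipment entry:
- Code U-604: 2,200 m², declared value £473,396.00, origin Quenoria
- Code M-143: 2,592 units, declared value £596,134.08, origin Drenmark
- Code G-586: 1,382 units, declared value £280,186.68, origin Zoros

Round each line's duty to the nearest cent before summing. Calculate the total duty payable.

£25,589.99

Line 1 (U-604, Quenoria, 2,200 m², £473,396.00):
Base rate for U-604 is £2.89/m².
Duty = 2,200 × £2.89 = £6,358.00.
Line 2 (M-143, Drenmark, 2,592 units, £596,134.08):
Base rate for M-143 is 2.5% + £1.67/unit.
M-143 has an FTA preferential rate, but origin Drenmark is not Zoros; base rate stands.
Duty = £596,134.08 × 2.5% + 2,592 × £1.67 = £19,231.99.
Line 3 (G-586, Zoros, 1,382 units, £280,186.68):
Base rate for G-586 is £2.25/unit.
Origin Zoros qualifies under the Faroria–Zoros agreement and G-586 is covered: preferential rate Free applies instead.
The additional-duty order on G-586 targets Astia, not Zoros; it does not apply.
Duty = £280,186.68 × 0% = £0.00.
Total = £6,358.00 + £19,231.99 + £0.00 = £25,589.99.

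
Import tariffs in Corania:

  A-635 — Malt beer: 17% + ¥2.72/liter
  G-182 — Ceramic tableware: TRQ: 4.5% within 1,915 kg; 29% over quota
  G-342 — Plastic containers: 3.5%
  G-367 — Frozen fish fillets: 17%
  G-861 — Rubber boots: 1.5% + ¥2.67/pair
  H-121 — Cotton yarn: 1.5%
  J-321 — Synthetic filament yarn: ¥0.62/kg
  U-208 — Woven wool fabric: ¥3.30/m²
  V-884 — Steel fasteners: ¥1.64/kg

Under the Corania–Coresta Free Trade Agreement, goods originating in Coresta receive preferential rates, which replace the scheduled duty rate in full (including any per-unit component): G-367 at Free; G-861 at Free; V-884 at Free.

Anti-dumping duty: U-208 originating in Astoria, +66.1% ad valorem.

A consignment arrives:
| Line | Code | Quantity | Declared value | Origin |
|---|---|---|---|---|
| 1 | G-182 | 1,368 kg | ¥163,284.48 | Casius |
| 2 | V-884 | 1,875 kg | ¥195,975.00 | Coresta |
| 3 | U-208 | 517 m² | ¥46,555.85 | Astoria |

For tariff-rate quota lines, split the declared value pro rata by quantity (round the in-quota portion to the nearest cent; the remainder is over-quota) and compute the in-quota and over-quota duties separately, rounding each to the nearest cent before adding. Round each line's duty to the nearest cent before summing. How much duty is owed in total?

¥39,827.32

Line 1 (G-182, Casius, 1,368 kg, ¥163,284.48):
Code G-182 is under a tariff-rate quota (threshold 1,915 kg). Quantity 1,368 kg is within the quota, so the in-quota rate 4.5% applies to the full value.
Duty = ¥163,284.48 × 4.5% = ¥7,347.80.
Line 2 (V-884, Coresta, 1,875 kg, ¥195,975.00):
Base rate for V-884 is ¥1.64/kg.
Origin Coresta qualifies under the Corania–Coresta agreement and V-884 is covered: preferential rate Free applies instead.
Duty = ¥195,975.00 × 0% = ¥0.00.
Line 3 (U-208, Astoria, 517 m², ¥46,555.85):
Base rate for U-208 is ¥3.30/m².
Additional duty on U-208 from Astoria: +66.1% ad valorem. Applied ad valorem rate = 66.1%.
Duty = ¥46,555.85 × 66.1% + 517 × ¥3.30 = ¥32,479.52.
Total = ¥7,347.80 + ¥0.00 + ¥32,479.52 = ¥39,827.32.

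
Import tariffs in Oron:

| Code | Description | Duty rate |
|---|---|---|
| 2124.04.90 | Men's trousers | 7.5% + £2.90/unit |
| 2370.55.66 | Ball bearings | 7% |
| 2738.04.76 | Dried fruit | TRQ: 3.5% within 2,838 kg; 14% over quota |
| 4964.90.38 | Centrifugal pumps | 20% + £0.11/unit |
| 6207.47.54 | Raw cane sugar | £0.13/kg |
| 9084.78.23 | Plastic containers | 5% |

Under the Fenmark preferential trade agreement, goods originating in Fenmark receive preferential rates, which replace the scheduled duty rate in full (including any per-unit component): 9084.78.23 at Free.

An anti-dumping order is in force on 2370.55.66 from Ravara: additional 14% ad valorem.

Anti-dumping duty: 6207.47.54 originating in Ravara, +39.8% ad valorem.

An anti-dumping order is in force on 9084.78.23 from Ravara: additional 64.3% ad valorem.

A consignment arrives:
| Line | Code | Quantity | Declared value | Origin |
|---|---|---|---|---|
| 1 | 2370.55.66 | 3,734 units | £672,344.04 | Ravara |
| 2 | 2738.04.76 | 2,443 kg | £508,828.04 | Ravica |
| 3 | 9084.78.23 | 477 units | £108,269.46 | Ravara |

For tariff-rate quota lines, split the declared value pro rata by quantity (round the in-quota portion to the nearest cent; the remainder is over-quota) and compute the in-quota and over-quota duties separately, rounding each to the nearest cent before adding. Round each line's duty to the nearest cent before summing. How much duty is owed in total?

Line 1 (2370.55.66, Ravara, 3,734 units, £672,344.04):
Base rate for 2370.55.66 is 7%.
Additional duty on 2370.55.66 from Ravara: +14%. Applied ad valorem rate: 7% + 14% = 21%.
Duty = £672,344.04 × 21% = £141,192.25.
Line 2 (2738.04.76, Ravica, 2,443 kg, £508,828.04):
Code 2738.04.76 is under a tariff-rate quota (threshold 2,838 kg). Quantity 2,443 kg is within the quota, so the in-quota rate 3.5% applies to the full value.
Duty = £508,828.04 × 3.5% = £17,808.98.
Line 3 (9084.78.23, Ravara, 477 units, £108,269.46):
Base rate for 9084.78.23 is 5%.
9084.78.23 has an FTA preferential rate, but origin Ravara is not Fenmark; base rate stands.
Additional duty on 9084.78.23 from Ravara: +64.3%. Applied ad valorem rate: 5% + 64.3% = 69.3%.
Duty = £108,269.46 × 69.3% = £75,030.74.
Total = £141,192.25 + £17,808.98 + £75,030.74 = £234,031.97.

£234,031.97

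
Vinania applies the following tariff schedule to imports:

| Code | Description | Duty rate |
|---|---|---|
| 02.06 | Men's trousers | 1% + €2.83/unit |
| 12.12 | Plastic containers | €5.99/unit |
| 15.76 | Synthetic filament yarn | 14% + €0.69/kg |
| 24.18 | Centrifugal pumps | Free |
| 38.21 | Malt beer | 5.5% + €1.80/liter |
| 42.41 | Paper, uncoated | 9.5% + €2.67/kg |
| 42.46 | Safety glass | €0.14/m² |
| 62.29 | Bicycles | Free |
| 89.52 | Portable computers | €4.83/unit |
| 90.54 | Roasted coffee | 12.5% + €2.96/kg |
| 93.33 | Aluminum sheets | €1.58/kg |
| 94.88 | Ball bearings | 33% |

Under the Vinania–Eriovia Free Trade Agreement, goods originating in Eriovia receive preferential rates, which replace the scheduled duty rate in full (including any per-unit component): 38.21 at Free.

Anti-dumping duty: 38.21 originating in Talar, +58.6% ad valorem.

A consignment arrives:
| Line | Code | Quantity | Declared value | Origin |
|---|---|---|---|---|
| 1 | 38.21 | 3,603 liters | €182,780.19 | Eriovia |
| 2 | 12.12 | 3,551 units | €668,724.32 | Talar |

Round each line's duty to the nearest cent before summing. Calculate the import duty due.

Line 1 (38.21, Eriovia, 3,603 liters, €182,780.19):
Base rate for 38.21 is 5.5% + €1.80/liter.
Origin Eriovia qualifies under the Vinania–Eriovia agreement and 38.21 is covered: preferential rate Free applies instead.
The additional-duty order on 38.21 targets Talar, not Eriovia; it does not apply.
Duty = €182,780.19 × 0% = €0.00.
Line 2 (12.12, Talar, 3,551 units, €668,724.32):
Base rate for 12.12 is €5.99/unit.
Duty = 3,551 × €5.99 = €21,270.49.
Total = €0.00 + €21,270.49 = €21,270.49.

€21,270.49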